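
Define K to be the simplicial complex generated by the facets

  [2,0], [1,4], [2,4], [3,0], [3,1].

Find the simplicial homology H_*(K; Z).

Take the total order 0 < 1 < 2 < 3 < 4 on the vertex set. Then K (dimension 1) consists of the simplices:

  0-simplices (5): [0], [1], [2], [3], [4]
  1-simplices (5): [0,2], [0,3], [1,3], [1,4], [2,4]

so the chain groups are C_0 ≅ Z^5, C_1 ≅ Z^5.

The boundary map ∂_1: C_1 → C_0 maps an edge to its endpoints' difference, ∂[p,q] = q − p. For instance
  ∂[0,2] = [2] − [0].
The resulting 5×5 matrix has rank 4, and its Smith normal form has invariant factors (1,1,1,1).

Now H_k = ker ∂_k / im ∂_{k+1}, so:

  H_0: rank C_0 − rank ∂_1 = 5 − 4 = 1, and the invariant factors of ∂_1 are all 1, so H_0 = Z.
  H_1: rank ker ∂_1 − rank ∂_2 = (5 − 4) − 0 = 1, and there is no ∂_2, so H_1 = Z.

(K is a triangulation of the circle S^1.)

H_0 ≅ Z,  H_1 ≅ Z.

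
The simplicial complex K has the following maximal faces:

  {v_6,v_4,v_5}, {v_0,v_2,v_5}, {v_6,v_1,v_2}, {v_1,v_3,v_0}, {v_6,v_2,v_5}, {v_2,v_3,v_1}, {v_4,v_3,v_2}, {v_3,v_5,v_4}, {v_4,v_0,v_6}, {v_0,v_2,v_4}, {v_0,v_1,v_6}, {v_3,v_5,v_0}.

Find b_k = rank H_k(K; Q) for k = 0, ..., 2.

b_0 = 1, b_1 = 0, b_2 = 0.

Order the vertices as v_0 < v_1 < v_2 < v_3 < v_4 < v_5 < v_6. Listing each simplex with vertices in this order, K has dimension 2 with simplices:

  0-simplices (7): [v_0], [v_1], [v_2], [v_3], [v_4], [v_5], [v_6]
  1-simplices (18): (18 of them)
  2-simplices (12): (12 of them)

Hence C_0 ≅ Z^7, C_1 ≅ Z^18, C_2 ≅ Z^12.

Boundary ∂_1: C_1 → C_0 sends each edge [p,q] (with p < q) to q − p.
The 7×18 boundary matrix has rank 6 and Smith normal form diag(1,1,1,1,1,1).

Boundary ∂_2: C_2 → C_1 maps a triangle to the signed sum of its edges. For instance
  ∂[v_2,v_3,v_4] = [v_3,v_4] − [v_2,v_4] + [v_2,v_3],
  ∂[v_1,v_2,v_3] = [v_2,v_3] − [v_1,v_3] + [v_1,v_2].
The 18×12 boundary matrix has rank 12 and Smith normal form diag(1,1,1,1,1,1,1,1,1,1,1,2).

Computing H_k = (kernel of ∂_k) / (image of ∂_{k+1}):

  H_0: rank C_0 − rank ∂_1 = 7 − 6 = 1, and the invariant factors of ∂_1 are all 1, so H_0 = Z.
  H_1: rank ker ∂_1 − rank ∂_2 = (18 − 6) − 12 = 0, and ∂_2 has invariant factor 2 > 1, so H_1 = Z/2Z.
  H_2: rank ker ∂_2 − rank ∂_3 = (12 − 12) − 0 = 0, and there is no ∂_3, so H_2 = 0.

Hence the Betti numbers are b_0 = 1, b_1 = 0, b_2 = 0.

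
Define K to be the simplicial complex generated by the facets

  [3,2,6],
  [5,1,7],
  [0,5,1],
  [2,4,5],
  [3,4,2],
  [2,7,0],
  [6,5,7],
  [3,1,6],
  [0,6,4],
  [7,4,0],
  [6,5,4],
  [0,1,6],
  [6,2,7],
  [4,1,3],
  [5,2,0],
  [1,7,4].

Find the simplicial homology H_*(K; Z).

H_0 = Z,  H_1 = Z^2,  H_2 = Z.

Fix the vertex order 0 < 1 < 2 < 3 < 4 < 5 < 6 < 7 and write every simplex with vertices in increasing order. Then dim K = 2 and the simplices of K are:

  0-simplices (8): [0], [1], [2], [3], [4], [5], [6], [7]
  1-simplices (24): (24 of them)
  2-simplices (16): [0,1,5], [0,1,6], [0,2,5], [0,2,7], [0,4,6], [0,4,7], [1,3,4], [1,3,6], [1,4,7], [1,5,7], [2,3,4], [2,3,6], [2,4,5], [2,6,7], [4,5,6], [5,6,7]

giving chain groups C_0 ≅ Z^8, C_1 ≅ Z^24, C_2 ≅ Z^16.

The boundary map ∂_1: C_1 → C_0 sends each edge [p,q] (with p < q) to q − p. For instance
  ∂[0,7] = [7] − [0].
The 8×24 boundary matrix has rank 7 and Smith normal form diag(1,1,1,1,1,1,1).

∂_2: C_2 → C_1 sends each 2-simplex [p,q,r] to [q,r] − [p,r] + [p,q]. For instance
  ∂[2,3,4] = [3,4] − [2,4] + [2,3],
  ∂[1,5,7] = [5,7] − [1,7] + [1,5].
The resulting 24×16 matrix has rank 15, and its Smith normal form has invariant factors (1,1,1,1,1,1,1,1,1,1,1,1,1,1,1).

From H_k ≅ ker(∂_k) / im(∂_{k+1}) we obtain:

  H_0: rank C_0 − rank ∂_1 = 8 − 7 = 1, and the invariant factors of ∂_1 are all 1, so H_0 = Z.
  H_1: rank ker ∂_1 − rank ∂_2 = (24 − 7) − 15 = 2, and the invariant factors of ∂_2 are all 1, so H_1 = Z^2.
  H_2: rank ker ∂_2 − rank ∂_3 = (16 − 15) − 0 = 1, and there is no ∂_3, so H_2 = Z.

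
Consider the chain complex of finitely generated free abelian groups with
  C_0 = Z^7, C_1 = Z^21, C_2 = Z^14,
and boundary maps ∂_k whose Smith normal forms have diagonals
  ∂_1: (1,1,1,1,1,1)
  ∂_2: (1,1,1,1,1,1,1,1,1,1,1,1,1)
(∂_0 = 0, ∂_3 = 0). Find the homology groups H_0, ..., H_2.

H_0 = Z,  H_1 = Z^2,  H_2 = Z.

H_0: b_0 = 7 − 0 − 6 = 1; torsion from ∂_1 factors > 1: none. So H_0 = Z.
H_1: b_1 = 21 − 6 − 13 = 2; torsion from ∂_2 factors > 1: none. So H_1 = Z^2.
H_2: b_2 = 14 − 13 − 0 = 1; torsion from ∂_3 factors > 1: none. So H_2 = Z.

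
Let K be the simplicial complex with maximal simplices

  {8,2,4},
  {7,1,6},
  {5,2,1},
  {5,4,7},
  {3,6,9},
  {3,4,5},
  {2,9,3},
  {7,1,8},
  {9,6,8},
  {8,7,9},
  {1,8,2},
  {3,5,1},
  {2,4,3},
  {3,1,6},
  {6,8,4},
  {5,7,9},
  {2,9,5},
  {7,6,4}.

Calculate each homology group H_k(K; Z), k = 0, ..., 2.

H_0 = Z,  H_1 = Z × Z/2,  H_2 = 0.

Order the vertices as 1 < 2 < 3 < 4 < 5 < 6 < 7 < 8 < 9. Listing each simplex with vertices in this order, K has dimension 2 with simplices:

  0-simplices (9): [1], [2], [3], [4], [5], [6], [7], [8], [9]
  1-simplices (27): (27 of them)
  2-simplices (18): [1,2,5], [1,2,8], [1,3,5], [1,3,6], [1,6,7], [1,7,8], [2,3,4], [2,3,9], [2,4,8], [2,5,9], [3,4,5], [3,6,9], [4,5,7], [4,6,7], [4,6,8], [5,7,9], [6,8,9], [7,8,9]

giving chain groups C_0 ≅ Z^9, C_1 ≅ Z^27, C_2 ≅ Z^18.

The boundary map ∂_1: C_1 → C_0 sends each edge [p,q] (with p < q) to q − p. For instance
  ∂[4,8] = [8] − [4].
The resulting 9×27 matrix has rank 8, and its Smith normal form has invariant factors (1,1,1,1,1,1,1,1).

The boundary map ∂_2: C_2 → C_1 maps a triangle to the signed sum of its edges. For instance
  ∂[4,6,7] = [6,7] − [4,7] + [4,6],
  ∂[4,5,7] = [5,7] − [4,7] + [4,5].
The 27×18 boundary matrix has rank 18 and Smith normal form diag(1,1,1,1,1,1,1,1,1,1,1,1,1,1,1,1,1,2).

Reading off H_k = ker ∂_k / im ∂_{k+1}:

  H_0: rank C_0 − rank ∂_1 = 9 − 8 = 1, and the invariant factors of ∂_1 are all 1, so H_0 ≅ Z.
  H_1: rank ker ∂_1 − rank ∂_2 = (27 − 8) − 18 = 1, and ∂_2 has invariant factor 2 > 1, so H_1 ≅ Z × Z/2.
  H_2: rank ker ∂_2 − rank ∂_3 = (18 − 18) − 0 = 0, and there is no ∂_3, so H_2 ≅ 0.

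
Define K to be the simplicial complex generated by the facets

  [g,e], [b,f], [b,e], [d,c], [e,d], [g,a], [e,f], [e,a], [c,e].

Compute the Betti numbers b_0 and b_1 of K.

K has 7 vertices, 9 edges.
rank ∂_0 = 0, rank ∂_1 = 6 ⇒ b_0 = 7 − 0 − 6 = 1; all invariant factors of ∂_1 are 1 so no torsion. So H_0 ≅ Z.
rank ∂_1 = 6, rank ∂_2 = 0 ⇒ b_1 = 9 − 6 − 0 = 3. So H_1 ≅ Z^3.

b_0 = 1, b_1 = 3.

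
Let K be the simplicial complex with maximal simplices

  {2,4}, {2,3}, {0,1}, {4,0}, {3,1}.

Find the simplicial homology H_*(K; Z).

H_0 ≅ Z,  H_1 ≅ Z.

Order the vertices as 0 < 1 < 2 < 3 < 4. Listing each simplex with vertices in this order, K has dimension 1 with simplices:

  0-simplices (5): [0], [1], [2], [3], [4]
  1-simplices (5): [0,1], [0,4], [1,3], [2,3], [2,4]

giving chain groups C_0 ≅ Z^5, C_1 ≅ Z^5.

The boundary map ∂_1: C_1 → C_0 maps an edge to its endpoints' difference, ∂[p,q] = q − p. For instance
  ∂[1,3] = [3] − [1].
This gives a 5×5 integer matrix of rank 4; reducing to Smith normal form yields diagonal entries (1,1,1,1).

Now H_k = ker ∂_k / im ∂_{k+1}, so:

  H_0: rank C_0 − rank ∂_1 = 5 − 4 = 1, and the invariant factors of ∂_1 are all 1, so H_0 ≅ Z.
  H_1: rank ker ∂_1 − rank ∂_2 = (5 − 4) − 0 = 1, and there is no ∂_2, so H_1 ≅ Z.

As a check, the Euler characteristic is 5 − 5 = 0, which agrees with 1 − 1 = 0.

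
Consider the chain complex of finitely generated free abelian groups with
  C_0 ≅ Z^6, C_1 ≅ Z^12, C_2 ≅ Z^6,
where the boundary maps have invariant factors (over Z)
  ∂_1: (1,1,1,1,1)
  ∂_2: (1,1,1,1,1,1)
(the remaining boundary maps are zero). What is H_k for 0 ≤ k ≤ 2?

H_0 = Z,  H_1 = Z,  H_2 = 0.

H_0: b_0 = 6 − 0 − 5 = 1; torsion from ∂_1 factors > 1: none. So H_0 = Z.
H_1: b_1 = 12 − 5 − 6 = 1; torsion from ∂_2 factors > 1: none. So H_1 = Z.
H_2: b_2 = 6 − 6 − 0 = 0; torsion from ∂_3 factors > 1: none. So H_2 = 0.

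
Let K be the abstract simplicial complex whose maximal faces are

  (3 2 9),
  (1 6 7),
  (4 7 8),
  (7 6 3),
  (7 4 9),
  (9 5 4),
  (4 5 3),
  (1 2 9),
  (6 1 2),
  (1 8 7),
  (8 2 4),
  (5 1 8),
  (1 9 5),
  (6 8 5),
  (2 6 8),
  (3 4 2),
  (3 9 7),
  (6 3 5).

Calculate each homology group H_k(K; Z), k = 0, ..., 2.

Fix the vertex order 1 < 2 < 3 < 4 < 5 < 6 < 7 < 8 < 9 and write every simplex with vertices in increasing order. Then dim K = 2 and the simplices of K are:

  0-simplices (9): [1], [2], [3], [4], [5], [6], [7], [8], [9]
  1-simplices (27): (27 of them)
  2-simplices (18): [1,2,6], [1,2,9], [1,5,8], [1,5,9], [1,6,7], [1,7,8], [2,3,4], [2,3,9], [2,4,8], [2,6,8], [3,4,5], [3,5,6], [3,6,7], [3,7,9], [4,5,9], [4,7,8], [4,7,9], [5,6,8]

giving chain groups C_0 ≅ Z^9, C_1 ≅ Z^27, C_2 ≅ Z^18.

The boundary map ∂_1: C_1 → C_0 maps an edge to its endpoints' difference, ∂[p,q] = q − p. For instance
  ∂[2,6] = [6] − [2].
The 9×27 boundary matrix has rank 8 and Smith normal form diag(1,1,1,1,1,1,1,1).

∂_2: C_2 → C_1 acts by ∂[p,q,r] = [q,r] − [p,r] + [p,q]. For instance
  ∂[1,2,6] = [2,6] − [1,6] + [1,2],
  ∂[3,4,5] = [4,5] − [3,5] + [3,4].
This gives a 27×18 integer matrix of rank 18; reducing to Smith normal form yields diagonal entries (1,1,1,1,1,1,1,1,1,1,1,1,1,1,1,1,1,2).

Computing H_k = (kernel of ∂_k) / (image of ∂_{k+1}):

  H_0: rank C_0 − rank ∂_1 = 9 − 8 = 1, and the invariant factors of ∂_1 are all 1, so H_0 = Z.
  H_1: rank ker ∂_1 − rank ∂_2 = (27 − 8) − 18 = 1, and ∂_2 has invariant factor 2 > 1, so H_1 = Z × Z/2.
  H_2: rank ker ∂_2 − rank ∂_3 = (18 − 18) − 0 = 0, and there is no ∂_3, so H_2 = 0.

As a check, the Euler characteristic is 9 − 27 + 18 = 0, which agrees with 1 − 1 + 0 = 0.

H_0 = Z,  H_1 = Z × Z/2,  H_2 = 0.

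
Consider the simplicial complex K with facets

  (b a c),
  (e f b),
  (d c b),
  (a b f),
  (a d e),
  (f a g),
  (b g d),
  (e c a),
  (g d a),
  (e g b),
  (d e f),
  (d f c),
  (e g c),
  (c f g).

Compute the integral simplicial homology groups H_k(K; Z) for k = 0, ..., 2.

We work with the vertex ordering a < b < c < d < e < f < g. The simplices of K, each written with vertices in increasing order, are:

  0-simplices (7): a, b, c, d, e, f, g
  1-simplices (21): ab, ac, ad, ae, af, ag, bc, bd, be, bf, bg, cd, ce, cf, cg, de, df, dg, ef, eg, fg
  2-simplices (14): abc, abf, ace, ade, adg, afg, bcd, bdg, bef, beg, cdf, ceg, cfg, def

Hence C_0 ≅ Z^7, C_1 ≅ Z^21, C_2 ≅ Z^14.

∂_1: C_1 → C_0 maps an edge to its endpoints' difference, ∂[p,q] = q − p. For instance
  ∂bf = f − b.
The resulting 7×21 matrix has rank 6, and its Smith normal form has invariant factors (1,1,1,1,1,1).

∂_2: C_2 → C_1 maps a triangle to the signed sum of its edges. For instance
  ∂bef = ef − bf + be,
  ∂ade = de − ae + ad.
The 21×14 boundary matrix has rank 13 and Smith normal form diag(1,1,1,1,1,1,1,1,1,1,1,1,1).

From H_k ≅ ker(∂_k) / im(∂_{k+1}) we obtain:

  H_0: rank C_0 − rank ∂_1 = 7 − 6 = 1, and the invariant factors of ∂_1 are all 1, so H_0 ≅ Z.
  H_1: rank ker ∂_1 − rank ∂_2 = (21 − 6) − 13 = 2, and the invariant factors of ∂_2 are all 1, so H_1 ≅ Z^2.
  H_2: rank ker ∂_2 − rank ∂_3 = (14 − 13) − 0 = 1, and there is no ∂_3, so H_2 ≅ Z.

H_0 ≅ Z,  H_1 ≅ Z^2,  H_2 ≅ Z.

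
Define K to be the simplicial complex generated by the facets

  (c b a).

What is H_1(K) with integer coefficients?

K has 3 vertices, 3 edges, 1 triangle.
rank ∂_1 = 2, rank ∂_2 = 1 ⇒ b_1 = 3 − 2 − 1 = 0; all invariant factors of ∂_2 are 1 so no torsion. So H_1 ≅ 0.

H_1 ≅ 0.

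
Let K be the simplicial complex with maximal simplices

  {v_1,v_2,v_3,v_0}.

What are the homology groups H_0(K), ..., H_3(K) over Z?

We work with the vertex ordering v_0 < v_1 < v_2 < v_3. The simplices of K, each written with vertices in increasing order, are:

  0-simplices (4): [v_0], [v_1], [v_2], [v_3]
  1-simplices (6): [v_0,v_1], [v_0,v_2], [v_0,v_3], [v_1,v_2], [v_1,v_3], [v_2,v_3]
  2-simplices (4): [v_0,v_1,v_2], [v_0,v_1,v_3], [v_0,v_2,v_3], [v_1,v_2,v_3]
  3-simplices (1): [v_0,v_1,v_2,v_3]

giving chain groups C_0 ≅ Z^4, C_1 ≅ Z^6, C_2 ≅ Z^4, C_3 ≅ Z^1.

∂_1: C_1 → C_0 maps an edge to its endpoints' difference, ∂[p,q] = q − p.
The resulting 4×6 matrix has rank 3, and its Smith normal form has invariant factors (1,1,1).

The boundary map ∂_2: C_2 → C_1 sends each 2-simplex [p,q,r] to [q,r] − [p,r] + [p,q]. For instance
  ∂[v_0,v_1,v_2] = [v_1,v_2] − [v_0,v_2] + [v_0,v_1],
  ∂[v_0,v_2,v_3] = [v_2,v_3] − [v_0,v_3] + [v_0,v_2].
As a 6×4 matrix over Z this has rank 3, with invariant factors (1,1,1).

∂_3: C_3 → C_2 sends each 3-simplex σ to the alternating sum Σ_i (−1)^i (σ with its i-th vertex removed). For instance
  ∂[v_0,v_1,v_2,v_3] = [v_1,v_2,v_3] − [v_0,v_2,v_3] + [v_0,v_1,v_3] − [v_0,v_1,v_2].
The resulting 4×1 matrix has rank 1, and its Smith normal form has invariant factors (1).

Now H_k = ker ∂_k / im ∂_{k+1}, so:

  H_0: rank C_0 − rank ∂_1 = 4 − 3 = 1, and the invariant factors of ∂_1 are all 1, so H_0 = Z.
  H_1: rank ker ∂_1 − rank ∂_2 = (6 − 3) − 3 = 0, and the invariant factors of ∂_2 are all 1, so H_1 = 0.
  H_2: rank ker ∂_2 − rank ∂_3 = (4 − 3) − 1 = 0, and the invariant factors of ∂_3 are all 1, so H_2 = 0.
  H_3: rank ker ∂_3 − rank ∂_4 = (1 − 1) − 0 = 0, and there is no ∂_4, so H_3 = 0.

(K is a triangulation of the 3-simplex.)

H_0 = Z,  H_1 = 0,  H_2 = 0,  H_3 = 0.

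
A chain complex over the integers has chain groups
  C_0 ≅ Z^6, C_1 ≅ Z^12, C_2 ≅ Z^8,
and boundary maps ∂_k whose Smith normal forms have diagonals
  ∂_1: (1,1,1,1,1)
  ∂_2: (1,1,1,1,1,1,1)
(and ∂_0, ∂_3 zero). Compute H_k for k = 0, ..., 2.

H_0: b_0 = 6 − 0 − 5 = 1; torsion from ∂_1 factors > 1: none. So H_0 = Z.
H_1: b_1 = 12 − 5 − 7 = 0; torsion from ∂_2 factors > 1: none. So H_1 = 0.
H_2: b_2 = 8 − 7 − 0 = 1; torsion from ∂_3 factors > 1: none. So H_2 = Z.

H_0 = Z,  H_1 = 0,  H_2 = Z.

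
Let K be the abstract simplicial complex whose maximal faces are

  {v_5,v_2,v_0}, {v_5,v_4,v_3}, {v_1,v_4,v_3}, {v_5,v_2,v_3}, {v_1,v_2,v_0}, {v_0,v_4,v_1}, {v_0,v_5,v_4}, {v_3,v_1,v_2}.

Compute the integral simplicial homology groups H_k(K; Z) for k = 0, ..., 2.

K has 6 vertices, 12 edges, 8 triangles.
rank ∂_0 = 0, rank ∂_1 = 5 ⇒ b_0 = 6 − 0 − 5 = 1; all invariant factors of ∂_1 are 1 so no torsion. So H_0 ≅ Z.
rank ∂_1 = 5, rank ∂_2 = 7 ⇒ b_1 = 12 − 5 − 7 = 0; all invariant factors of ∂_2 are 1 so no torsion. So H_1 ≅ 0.
rank ∂_2 = 7, rank ∂_3 = 0 ⇒ b_2 = 8 − 7 − 0 = 1. So H_2 ≅ Z.

H_0 ≅ Z,  H_1 = 0,  H_2 ≅ Z.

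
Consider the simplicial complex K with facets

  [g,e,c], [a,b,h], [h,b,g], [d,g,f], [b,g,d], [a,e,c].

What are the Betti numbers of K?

Order the vertices as a < b < c < d < e < f < g < h. Listing each simplex with vertices in this order, K has dimension 2 with simplices:

  0-simplices (8): a, b, c, d, e, f, g, h
  1-simplices (14): ab, ac, ae, ah, bd, bg, bh, ce, cg, df, dg, eg, fg, gh
  2-simplices (6): abh, ace, bdg, bgh, ceg, dfg

so the chain groups are C_0 ≅ Z^8, C_1 ≅ Z^14, C_2 ≅ Z^6.

∂_1: C_1 → C_0 maps an edge to its endpoints' difference, ∂[p,q] = q − p.
This gives a 8×14 integer matrix of rank 7; reducing to Smith normal form yields diagonal entries (1,1,1,1,1,1,1).

The boundary map ∂_2: C_2 → C_1 sends each 2-simplex [p,q,r] to [q,r] − [p,r] + [p,q]. For instance
  ∂ceg = eg − cg + ce,
  ∂ace = ce − ae + ac.
The resulting 14×6 matrix has rank 6, and its Smith normal form has invariant factors (1,1,1,1,1,1).

Reading off H_k = ker ∂_k / im ∂_{k+1}:

  H_0: rank C_0 − rank ∂_1 = 8 − 7 = 1, and the invariant factors of ∂_1 are all 1, so H_0 = Z.
  H_1: rank ker ∂_1 − rank ∂_2 = (14 − 7) − 6 = 1, and the invariant factors of ∂_2 are all 1, so H_1 = Z.
  H_2: rank ker ∂_2 − rank ∂_3 = (6 − 6) − 0 = 0, and there is no ∂_3, so H_2 = 0.

Hence the Betti numbers are b_0 = 1, b_1 = 1, b_2 = 0.

b_0 = 1, b_1 = 1, b_2 = 0.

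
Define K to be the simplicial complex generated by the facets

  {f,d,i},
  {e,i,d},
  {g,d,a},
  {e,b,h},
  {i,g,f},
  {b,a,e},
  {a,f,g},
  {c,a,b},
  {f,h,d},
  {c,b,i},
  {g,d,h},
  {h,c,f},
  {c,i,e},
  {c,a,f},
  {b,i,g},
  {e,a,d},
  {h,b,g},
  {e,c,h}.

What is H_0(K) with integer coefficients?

H_0 ≅ Z.

Order the vertices as a < b < c < d < e < f < g < h < i. Listing each simplex with vertices in this order, K has dimension 2 with simplices:

  0-simplices (9): a, b, c, d, e, f, g, h, i
  1-simplices (27): ab, ac, ad, ae, af, ag, bc, be, bg, bh, bi, ce, cf, ch, ci, de, df, dg, dh, di, eh, ei, fg, fh, fi, gh, gi
  2-simplices (18): abc, abe, acf, ade, adg, afg, bci, beh, bgh, bgi, ceh, cei, cfh, dei, dfh, dfi, dgh, fgi

Hence C_0 ≅ Z^9, C_1 ≅ Z^27, C_2 ≅ Z^18.

Boundary ∂_1: C_1 → C_0 sends each edge [p,q] (with p < q) to q − p.
The resulting 9×27 matrix has rank 8, and its Smith normal form has invariant factors (1,1,1,1,1,1,1,1).

The boundary map ∂_2: C_2 → C_1 acts by ∂[p,q,r] = [q,r] − [p,r] + [p,q]. For instance
  ∂fgi = gi − fi + fg,
  ∂cfh = fh − ch + cf.
As a 27×18 matrix over Z this has rank 18, with invariant factors (1,1,1,1,1,1,1,1,1,1,1,1,1,1,1,1,1,2).

Reading off H_k = ker ∂_k / im ∂_{k+1}:

  H_0: rank C_0 − rank ∂_1 = 9 − 8 = 1, and the invariant factors of ∂_1 are all 1, so H_0 = Z.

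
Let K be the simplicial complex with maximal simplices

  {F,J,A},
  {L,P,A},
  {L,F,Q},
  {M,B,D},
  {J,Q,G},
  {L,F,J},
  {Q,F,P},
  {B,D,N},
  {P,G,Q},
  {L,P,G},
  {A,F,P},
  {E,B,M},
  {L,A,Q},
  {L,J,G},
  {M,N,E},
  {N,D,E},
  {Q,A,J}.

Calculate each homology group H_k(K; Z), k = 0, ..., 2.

Order the vertices as A < B < D < E < F < G < J < L < M < N < P < Q. Listing each simplex with vertices in this order, K has dimension 2 with simplices:

  0-simplices (12): A, B, D, E, F, G, J, L, M, N, P, Q
  1-simplices (28): AF, AJ, AL, AP, AQ, BD, BE, BM, BN, DE, DM, DN, EM, EN, FJ, FL, FP, FQ, GJ, GL, GP, GQ, JL, JQ, LP, LQ, MN, PQ
  2-simplices (17): AFJ, AFP, AJQ, ALP, ALQ, BDM, BDN, BEM, DEN, EMN, FJL, FLQ, FPQ, GJL, GJQ, GLP, GPQ

Hence C_0 ≅ Z^12, C_1 ≅ Z^28, C_2 ≅ Z^17.

The boundary map ∂_1: C_1 → C_0 sends each edge [p,q] (with p < q) to q − p. For instance
  ∂EN = N − E.
As a 12×28 matrix over Z this has rank 10, with invariant factors (1,1,1,1,1,1,1,1,1,1).

The boundary map ∂_2: C_2 → C_1 acts by ∂[p,q,r] = [q,r] − [p,r] + [p,q]. For instance
  ∂ALQ = LQ − AQ + AL,
  ∂AFJ = FJ − AJ + AF.
The resulting 28×17 matrix has rank 17, and its Smith normal form has invariant factors (1,1,1,1,1,1,1,1,1,1,1,1,1,1,1,1,2).

Reading off H_k = ker ∂_k / im ∂_{k+1}:

  H_0: rank C_0 − rank ∂_1 = 12 − 10 = 2, and the invariant factors of ∂_1 are all 1, so H_0 = Z^2.
  H_1: rank ker ∂_1 − rank ∂_2 = (28 − 10) − 17 = 1, and ∂_2 has invariant factor 2 > 1, so H_1 = Z ⊕ Z/2.
  H_2: rank ker ∂_2 − rank ∂_3 = (17 − 17) − 0 = 0, and there is no ∂_3, so H_2 = 0.

(K is a triangulation of the disjoint union of the real projective plane RP^2 and the Möbius band.)

H_0 = Z^2,  H_1 = Z ⊕ Z/2,  H_2 = 0.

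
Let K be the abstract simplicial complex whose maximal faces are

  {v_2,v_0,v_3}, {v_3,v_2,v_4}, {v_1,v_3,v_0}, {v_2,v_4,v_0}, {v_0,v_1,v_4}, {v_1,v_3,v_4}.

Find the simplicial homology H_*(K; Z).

H_0 = Z,  H_1 = 0,  H_2 = Z.

Take the total order v_0 < v_1 < v_2 < v_3 < v_4 on the vertex set. Then K (dimension 2) consists of the simplices:

  0-simplices (5): [v_0], [v_1], [v_2], [v_3], [v_4]
  1-simplices (9): [v_0,v_1], [v_0,v_2], [v_0,v_3], [v_0,v_4], [v_1,v_3], [v_1,v_4], [v_2,v_3], [v_2,v_4], [v_3,v_4]
  2-simplices (6): [v_0,v_1,v_3], [v_0,v_1,v_4], [v_0,v_2,v_3], [v_0,v_2,v_4], [v_1,v_3,v_4], [v_2,v_3,v_4]

giving chain groups C_0 ≅ Z^5, C_1 ≅ Z^9, C_2 ≅ Z^6.

The boundary map ∂_1: C_1 → C_0 is given by ∂[p,q] = [q] − [p]. For instance
  ∂[v_0,v_2] = [v_2] − [v_0].
The resulting 5×9 matrix has rank 4, and its Smith normal form has invariant factors (1,1,1,1).

Boundary ∂_2: C_2 → C_1 sends each 2-simplex [p,q,r] to [q,r] − [p,r] + [p,q]. For instance
  ∂[v_0,v_2,v_4] = [v_2,v_4] − [v_0,v_4] + [v_0,v_2],
  ∂[v_2,v_3,v_4] = [v_3,v_4] − [v_2,v_4] + [v_2,v_3].
This gives a 9×6 integer matrix of rank 5; reducing to Smith normal form yields diagonal entries (1,1,1,1,1).

Now H_k = ker ∂_k / im ∂_{k+1}, so:

  H_0: rank C_0 − rank ∂_1 = 5 − 4 = 1, and the invariant factors of ∂_1 are all 1, so H_0 ≅ Z.
  H_1: rank ker ∂_1 − rank ∂_2 = (9 − 4) − 5 = 0, and the invariant factors of ∂_2 are all 1, so H_1 ≅ 0.
  H_2: rank ker ∂_2 − rank ∂_3 = (6 − 5) − 0 = 1, and there is no ∂_3, so H_2 ≅ Z.

(K is a triangulation of the 2-sphere S^2.)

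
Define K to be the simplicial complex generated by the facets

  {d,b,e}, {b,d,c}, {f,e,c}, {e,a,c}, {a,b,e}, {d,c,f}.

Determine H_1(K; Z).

Order the vertices as a < b < c < d < e < f. Listing each simplex with vertices in this order, K has dimension 2 with simplices:

  0-simplices (6): a, b, c, d, e, f
  1-simplices (12): ab, ac, ae, bc, bd, be, cd, ce, cf, de, df, ef
  2-simplices (6): abe, ace, bcd, bde, cdf, cef

giving chain groups C_0 ≅ Z^6, C_1 ≅ Z^12, C_2 ≅ Z^6.

∂_1: C_1 → C_0 maps an edge to its endpoints' difference, ∂[p,q] = q − p. For instance
  ∂bc = c − b.
The 6×12 boundary matrix has rank 5 and Smith normal form diag(1,1,1,1,1).

The boundary map ∂_2: C_2 → C_1 maps a triangle to the signed sum of its edges. For instance
  ∂cdf = df − cf + cd,
  ∂bde = de − be + bd.
The resulting 12×6 matrix has rank 6, and its Smith normal form has invariant factors (1,1,1,1,1,1).

From H_k ≅ ker(∂_k) / im(∂_{k+1}) we obtain:

  H_1: rank ker ∂_1 − rank ∂_2 = (12 − 5) − 6 = 1, and the invariant factors of ∂_2 are all 1, so H_1 ≅ Z.

H_1 = Z.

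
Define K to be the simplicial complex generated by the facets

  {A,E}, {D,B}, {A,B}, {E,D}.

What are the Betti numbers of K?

b_0 = 1, b_1 = 1.

Fix the vertex order A < B < D < E and write every simplex with vertices in increasing order. Then dim K = 1 and the simplices of K are:

  0-simplices (4): A, B, D, E
  1-simplices (4): AB, AE, BD, DE

so the chain groups are C_0 ≅ Z^4, C_1 ≅ Z^4.

∂_1: C_1 → C_0 sends each edge [p,q] (with p < q) to q − p. For instance
  ∂AE = E − A.
The 4×4 boundary matrix has rank 3 and Smith normal form diag(1,1,1).

Now H_k = ker ∂_k / im ∂_{k+1}, so:

  H_0: rank C_0 − rank ∂_1 = 4 − 3 = 1, and the invariant factors of ∂_1 are all 1, so H_0 ≅ Z.
  H_1: rank ker ∂_1 − rank ∂_2 = (4 − 3) − 0 = 1, and there is no ∂_2, so H_1 ≅ Z.

As a check, the Euler characteristic is 4 − 4 = 0, which agrees with 1 − 1 = 0.
(K is a triangulation of the circle S^1.)

Hence the Betti numbers are b_0 = 1, b_1 = 1.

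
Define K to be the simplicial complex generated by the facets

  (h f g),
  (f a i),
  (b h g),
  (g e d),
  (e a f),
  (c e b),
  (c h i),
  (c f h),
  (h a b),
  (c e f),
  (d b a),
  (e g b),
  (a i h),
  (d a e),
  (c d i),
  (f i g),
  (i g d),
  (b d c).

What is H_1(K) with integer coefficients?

H_1 = Z ⊕ Z/2.

K has 9 vertices, 27 edges, 18 triangles.
rank ∂_1 = 8, rank ∂_2 = 18 ⇒ b_1 = 27 − 8 − 18 = 1; ∂_2 has invariant factor(s) [2] giving torsion. So H_1 = Z ⊕ Z/2.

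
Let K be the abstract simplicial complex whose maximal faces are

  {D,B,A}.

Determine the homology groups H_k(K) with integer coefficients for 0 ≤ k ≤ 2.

Order the vertices as A < B < D. Listing each simplex with vertices in this order, K has dimension 2 with simplices:

  0-simplices (3): A, B, D
  1-simplices (3): AB, AD, BD
  2-simplices (1): ABD

giving chain groups C_0 ≅ Z^3, C_1 ≅ Z^3, C_2 ≅ Z^1.

The boundary map ∂_1: C_1 → C_0 sends each edge [p,q] (with p < q) to q − p.
As a 3×3 matrix over Z this has rank 2, with invariant factors (1,1).

Boundary ∂_2: C_2 → C_1 maps a triangle to the signed sum of its edges. For instance
  ∂ABD = BD − AD + AB.
As a 3×1 matrix over Z this has rank 1, with invariant factors (1).

Computing H_k = (kernel of ∂_k) / (image of ∂_{k+1}):

  H_0: rank C_0 − rank ∂_1 = 3 − 2 = 1, and the invariant factors of ∂_1 are all 1, so H_0 ≅ Z.
  H_1: rank ker ∂_1 − rank ∂_2 = (3 − 2) − 1 = 0, and the invariant factors of ∂_2 are all 1, so H_1 ≅ 0.
  H_2: rank ker ∂_2 − rank ∂_3 = (1 − 1) − 0 = 0, and there is no ∂_3, so H_2 ≅ 0.

H_0 ≅ Z,  H_1 = 0,  H_2 = 0.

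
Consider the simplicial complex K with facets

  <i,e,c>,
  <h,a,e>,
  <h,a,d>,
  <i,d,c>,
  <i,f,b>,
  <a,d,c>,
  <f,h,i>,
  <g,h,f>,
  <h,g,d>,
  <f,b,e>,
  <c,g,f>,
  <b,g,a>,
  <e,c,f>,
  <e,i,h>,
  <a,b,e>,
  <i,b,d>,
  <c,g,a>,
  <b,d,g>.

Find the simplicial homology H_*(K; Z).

H_0 ≅ Z,  H_1 ≅ Z ⊕ Z_2,  H_2 = 0.

Fix the vertex order a < b < c < d < e < f < g < h < i and write every simplex with vertices in increasing order. Then dim K = 2 and the simplices of K are:

  0-simplices (9): a, b, c, d, e, f, g, h, i
  1-simplices (27): ab, ac, ad, ae, ag, ah, bd, be, bf, bg, bi, cd, ce, cf, cg, ci, dg, dh, di, ef, eh, ei, fg, fh, fi, gh, hi
  2-simplices (18): abe, abg, acd, acg, adh, aeh, bdg, bdi, bef, bfi, cdi, cef, cei, cfg, dgh, ehi, fgh, fhi

so the chain groups are C_0 ≅ Z^9, C_1 ≅ Z^27, C_2 ≅ Z^18.

∂_1: C_1 → C_0 maps an edge to its endpoints' difference, ∂[p,q] = q − p.
The 9×27 boundary matrix has rank 8 and Smith normal form diag(1,1,1,1,1,1,1,1).

The boundary map ∂_2: C_2 → C_1 sends each 2-simplex [p,q,r] to [q,r] − [p,r] + [p,q]. For instance
  ∂ehi = hi − ei + eh,
  ∂abe = be − ae + ab.
This gives a 27×18 integer matrix of rank 18; reducing to Smith normal form yields diagonal entries (1,1,1,1,1,1,1,1,1,1,1,1,1,1,1,1,1,2).

From H_k ≅ ker(∂_k) / im(∂_{k+1}) we obtain:

  H_0: rank C_0 − rank ∂_1 = 9 − 8 = 1, and the invariant factors of ∂_1 are all 1, so H_0 ≅ Z.
  H_1: rank ker ∂_1 − rank ∂_2 = (27 − 8) − 18 = 1, and ∂_2 has invariant factor 2 > 1, so H_1 ≅ Z ⊕ Z_2.
  H_2: rank ker ∂_2 − rank ∂_3 = (18 − 18) − 0 = 0, and there is no ∂_3, so H_2 ≅ 0.

As a check, the Euler characteristic is 9 − 27 + 18 = 0, which agrees with 1 − 1 + 0 = 0.
(K is a triangulation of the Klein bottle.)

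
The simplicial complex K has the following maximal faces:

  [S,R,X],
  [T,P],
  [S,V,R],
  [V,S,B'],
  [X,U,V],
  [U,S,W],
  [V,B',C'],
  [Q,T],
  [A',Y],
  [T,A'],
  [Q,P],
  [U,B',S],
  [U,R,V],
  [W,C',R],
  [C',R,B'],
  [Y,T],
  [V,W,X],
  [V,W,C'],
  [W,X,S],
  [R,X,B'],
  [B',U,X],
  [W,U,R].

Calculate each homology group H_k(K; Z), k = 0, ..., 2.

Take the total order P < Q < R < S < T < U < V < W < X < Y < A' < B' < C' on the vertex set. Then K (dimension 2) consists of the simplices:

  0-simplices (13): [P], [Q], [R], [S], [T], [U], [V], [W], [X], [Y], [A'], [B'], [C']
  1-simplices (30): (30 of them)
  2-simplices (16): [R,S,V], [R,S,X], [R,U,V], [R,U,W], [R,W,C'], [R,X,B'], [R,B',C'], [S,U,W], [S,U,B'], [S,V,B'], [S,W,X], [U,V,X], [U,X,B'], [V,W,X], [V,W,C'], [V,B',C']

so the chain groups are C_0 ≅ Z^13, C_1 ≅ Z^30, C_2 ≅ Z^16.

∂_1: C_1 → C_0 sends each edge [p,q] (with p < q) to q − p. For instance
  ∂[S,V] = [V] − [S].
This gives a 13×30 integer matrix of rank 11; reducing to Smith normal form yields diagonal entries (1,1,1,1,1,1,1,1,1,1,1).

∂_2: C_2 → C_1 acts by ∂[p,q,r] = [q,r] − [p,r] + [p,q]. For instance
  ∂[V,W,C'] = [W,C'] − [V,C'] + [V,W],
  ∂[R,B',C'] = [B',C'] − [R,C'] + [R,B'].
As a 30×16 matrix over Z this has rank 15, with invariant factors (1,1,1,1,1,1,1,1,1,1,1,1,1,1,1).

Now H_k = ker ∂_k / im ∂_{k+1}, so:

  H_0: rank C_0 − rank ∂_1 = 13 − 11 = 2, and the invariant factors of ∂_1 are all 1, so H_0 ≅ Z^2.
  H_1: rank ker ∂_1 − rank ∂_2 = (30 − 11) − 15 = 4, and the invariant factors of ∂_2 are all 1, so H_1 ≅ Z^4.
  H_2: rank ker ∂_2 − rank ∂_3 = (16 − 15) − 0 = 1, and there is no ∂_3, so H_2 ≅ Z.

As a check, the Euler characteristic is 13 − 30 + 16 = -1, which agrees with 2 − 4 + 1 = -1.

H_0 = Z^2,  H_1 = Z^4,  H_2 = Z.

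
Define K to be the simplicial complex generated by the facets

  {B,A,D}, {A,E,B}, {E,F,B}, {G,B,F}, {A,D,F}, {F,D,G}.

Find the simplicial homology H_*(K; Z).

H_0 ≅ Z,  H_1 ≅ Z,  H_2 = 0.

Fix the vertex order A < B < D < E < F < G and write every simplex with vertices in increasing order. Then dim K = 2 and the simplices of K are:

  0-simplices (6): A, B, D, E, F, G
  1-simplices (12): AB, AD, AE, AF, BD, BE, BF, BG, DF, DG, EF, FG
  2-simplices (6): ABD, ABE, ADF, BEF, BFG, DFG

giving chain groups C_0 ≅ Z^6, C_1 ≅ Z^12, C_2 ≅ Z^6.

Boundary ∂_1: C_1 → C_0 sends each edge [p,q] (with p < q) to q − p.
The resulting 6×12 matrix has rank 5, and its Smith normal form has invariant factors (1,1,1,1,1).

The boundary map ∂_2: C_2 → C_1 sends each 2-simplex [p,q,r] to [q,r] − [p,r] + [p,q]. For instance
  ∂ABD = BD − AD + AB,
  ∂ABE = BE − AE + AB.
As a 12×6 matrix over Z this has rank 6, with invariant factors (1,1,1,1,1,1).

Now H_k = ker ∂_k / im ∂_{k+1}, so:

  H_0: rank C_0 − rank ∂_1 = 6 − 5 = 1, and the invariant factors of ∂_1 are all 1, so H_0 ≅ Z.
  H_1: rank ker ∂_1 − rank ∂_2 = (12 − 5) − 6 = 1, and the invariant factors of ∂_2 are all 1, so H_1 ≅ Z.
  H_2: rank ker ∂_2 − rank ∂_3 = (6 − 6) − 0 = 0, and there is no ∂_3, so H_2 ≅ 0.

(K is a triangulation of the cylinder S^1 x I.)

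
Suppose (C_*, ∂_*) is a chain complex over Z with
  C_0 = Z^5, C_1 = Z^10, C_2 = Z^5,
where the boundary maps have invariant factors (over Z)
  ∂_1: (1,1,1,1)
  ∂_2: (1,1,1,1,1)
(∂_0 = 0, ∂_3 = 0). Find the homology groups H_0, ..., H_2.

H_0 ≅ Z,  H_1 ≅ Z,  H_2 = 0.

H_0: b_0 = 5 − 0 − 4 = 1; torsion from ∂_1 factors > 1: none. So H_0 ≅ Z.
H_1: b_1 = 10 − 4 − 5 = 1; torsion from ∂_2 factors > 1: none. So H_1 ≅ Z.
H_2: b_2 = 5 − 5 − 0 = 0; torsion from ∂_3 factors > 1: none. So H_2 ≅ 0.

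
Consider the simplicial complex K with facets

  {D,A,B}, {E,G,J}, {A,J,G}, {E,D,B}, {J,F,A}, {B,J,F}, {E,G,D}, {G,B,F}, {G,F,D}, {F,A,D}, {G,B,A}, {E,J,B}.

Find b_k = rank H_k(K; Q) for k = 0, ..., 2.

b_0 = 1, b_1 = 0, b_2 = 0.

Order the vertices as A < B < D < E < F < G < J. Listing each simplex with vertices in this order, K has dimension 2 with simplices:

  0-simplices (7): A, B, D, E, F, G, J
  1-simplices (18): AB, AD, AF, AG, AJ, BD, BE, BF, BG, BJ, DE, DF, DG, EG, EJ, FG, FJ, GJ
  2-simplices (12): ABD, ABG, ADF, AFJ, AGJ, BDE, BEJ, BFG, BFJ, DEG, DFG, EGJ

Hence C_0 ≅ Z^7, C_1 ≅ Z^18, C_2 ≅ Z^12.

The boundary map ∂_1: C_1 → C_0 maps an edge to its endpoints' difference, ∂[p,q] = q − p. For instance
  ∂AJ = J − A.
The 7×18 boundary matrix has rank 6 and Smith normal form diag(1,1,1,1,1,1).

Boundary ∂_2: C_2 → C_1 sends each 2-simplex [p,q,r] to [q,r] − [p,r] + [p,q]. For instance
  ∂EGJ = GJ − EJ + EG,
  ∂BFG = FG − BG + BF.
The 18×12 boundary matrix has rank 12 and Smith normal form diag(1,1,1,1,1,1,1,1,1,1,1,2).

Computing H_k = (kernel of ∂_k) / (image of ∂_{k+1}):

  H_0: rank C_0 − rank ∂_1 = 7 − 6 = 1, and the invariant factors of ∂_1 are all 1, so H_0 ≅ Z.
  H_1: rank ker ∂_1 − rank ∂_2 = (18 − 6) − 12 = 0, and ∂_2 has invariant factor 2 > 1, so H_1 ≅ Z/2.
  H_2: rank ker ∂_2 − rank ∂_3 = (12 − 12) − 0 = 0, and there is no ∂_3, so H_2 ≅ 0.

Hence the Betti numbers are b_0 = 1, b_1 = 0, b_2 = 0.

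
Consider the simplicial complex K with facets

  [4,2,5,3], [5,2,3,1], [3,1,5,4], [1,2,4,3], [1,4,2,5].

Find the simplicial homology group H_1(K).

Order the vertices as 1 < 2 < 3 < 4 < 5. Listing each simplex with vertices in this order, K has dimension 3 with simplices:

  0-simplices (5): [1], [2], [3], [4], [5]
  1-simplices (10): [1,2], [1,3], [1,4], [1,5], [2,3], [2,4], [2,5], [3,4], [3,5], [4,5]
  2-simplices (10): [1,2,3], [1,2,4], [1,2,5], [1,3,4], [1,3,5], [1,4,5], [2,3,4], [2,3,5], [2,4,5], [3,4,5]
  3-simplices (5): [1,2,3,4], [1,2,3,5], [1,2,4,5], [1,3,4,5], [2,3,4,5]

Hence C_0 ≅ Z^5, C_1 ≅ Z^10, C_2 ≅ Z^10, C_3 ≅ Z^5.

∂_1: C_1 → C_0 maps an edge to its endpoints' difference, ∂[p,q] = q − p. For instance
  ∂[1,3] = [3] − [1].
The 5×10 boundary matrix has rank 4 and Smith normal form diag(1,1,1,1).

Boundary ∂_2: C_2 → C_1 maps a triangle to the signed sum of its edges. For instance
  ∂[2,3,4] = [3,4] − [2,4] + [2,3],
  ∂[1,2,3] = [2,3] − [1,3] + [1,2].
The 10×10 boundary matrix has rank 6 and Smith normal form diag(1,1,1,1,1,1).

∂_3: C_3 → C_2 sends each 3-simplex σ to the alternating sum Σ_i (−1)^i (σ with its i-th vertex removed). For instance
  ∂[2,3,4,5] = [3,4,5] − [2,4,5] + [2,3,5] − [2,3,4],
  ∂[1,3,4,5] = [3,4,5] − [1,4,5] + [1,3,5] − [1,3,4].
The 10×5 boundary matrix has rank 4 and Smith normal form diag(1,1,1,1).

Computing H_k = (kernel of ∂_k) / (image of ∂_{k+1}):

  H_1: rank ker ∂_1 − rank ∂_2 = (10 − 4) − 6 = 0, and the invariant factors of ∂_2 are all 1, so H_1 ≅ 0.

H_1 ≅ 0.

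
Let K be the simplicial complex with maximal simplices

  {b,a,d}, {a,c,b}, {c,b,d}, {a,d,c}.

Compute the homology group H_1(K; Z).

We work with the vertex ordering a < b < c < d. The simplices of K, each written with vertices in increasing order, are:

  0-simplices (4): a, b, c, d
  1-simplices (6): ab, ac, ad, bc, bd, cd
  2-simplices (4): abc, abd, acd, bcd

Hence C_0 ≅ Z^4, C_1 ≅ Z^6, C_2 ≅ Z^4.

Boundary ∂_1: C_1 → C_0 maps an edge to its endpoints' difference, ∂[p,q] = q − p.
The resulting 4×6 matrix has rank 3, and its Smith normal form has invariant factors (1,1,1).

Boundary ∂_2: C_2 → C_1 sends each 2-simplex [p,q,r] to [q,r] − [p,r] + [p,q]. For instance
  ∂bcd = cd − bd + bc,
  ∂abc = bc − ac + ab.
The resulting 6×4 matrix has rank 3, and its Smith normal form has invariant factors (1,1,1).

From H_k ≅ ker(∂_k) / im(∂_{k+1}) we obtain:

  H_1: rank ker ∂_1 − rank ∂_2 = (6 − 3) − 3 = 0, and the invariant factors of ∂_2 are all 1, so H_1 ≅ 0.

H_1 = 0.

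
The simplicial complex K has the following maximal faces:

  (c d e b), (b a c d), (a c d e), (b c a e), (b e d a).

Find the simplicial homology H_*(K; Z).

Take the total order a < b < c < d < e on the vertex set. Then K (dimension 3) consists of the simplices:

  0-simplices (5): a, b, c, d, e
  1-simplices (10): ab, ac, ad, ae, bc, bd, be, cd, ce, de
  2-simplices (10): abc, abd, abe, acd, ace, ade, bcd, bce, bde, cde
  3-simplices (5): abcd, abce, abde, acde, bcde

so the chain groups are C_0 ≅ Z^5, C_1 ≅ Z^10, C_2 ≅ Z^10, C_3 ≅ Z^5.

∂_1: C_1 → C_0 maps an edge to its endpoints' difference, ∂[p,q] = q − p. For instance
  ∂cd = d − c.
The resulting 5×10 matrix has rank 4, and its Smith normal form has invariant factors (1,1,1,1).

The boundary map ∂_2: C_2 → C_1 maps a triangle to the signed sum of its edges. For instance
  ∂abc = bc − ac + ab,
  ∂ace = ce − ae + ac.
The resulting 10×10 matrix has rank 6, and its Smith normal form has invariant factors (1,1,1,1,1,1).

Boundary ∂_3: C_3 → C_2 sends each 3-simplex σ to the alternating sum Σ_i (−1)^i (σ with its i-th vertex removed). For instance
  ∂abde = bde − ade + abe − abd,
  ∂abce = bce − ace + abe − abc.
As a 10×5 matrix over Z this has rank 4, with invariant factors (1,1,1,1).

Now H_k = ker ∂_k / im ∂_{k+1}, so:

  H_0: rank C_0 − rank ∂_1 = 5 − 4 = 1, and the invariant factors of ∂_1 are all 1, so H_0 = Z.
  H_1: rank ker ∂_1 − rank ∂_2 = (10 − 4) − 6 = 0, and the invariant factors of ∂_2 are all 1, so H_1 = 0.
  H_2: rank ker ∂_2 − rank ∂_3 = (10 − 6) − 4 = 0, and the invariant factors of ∂_3 are all 1, so H_2 = 0.
  H_3: rank ker ∂_3 − rank ∂_4 = (5 − 4) − 0 = 1, and there is no ∂_4, so H_3 = Z.

As a check, the Euler characteristic is 5 − 10 + 10 − 5 = 0, which agrees with 1 − 0 + 0 − 1 = 0.

H_0 = Z,  H_1 = 0,  H_2 = 0,  H_3 = Z.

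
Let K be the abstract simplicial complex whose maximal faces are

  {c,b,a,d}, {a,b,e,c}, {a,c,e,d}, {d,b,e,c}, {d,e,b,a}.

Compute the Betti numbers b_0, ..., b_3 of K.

Order the vertices as a < b < c < d < e. Listing each simplex with vertices in this order, K has dimension 3 with simplices:

  0-simplices (5): a, b, c, d, e
  1-simplices (10): ab, ac, ad, ae, bc, bd, be, cd, ce, de
  2-simplices (10): abc, abd, abe, acd, ace, ade, bcd, bce, bde, cde
  3-simplices (5): abcd, abce, abde, acde, bcde

giving chain groups C_0 ≅ Z^5, C_1 ≅ Z^10, C_2 ≅ Z^10, C_3 ≅ Z^5.

The boundary map ∂_1: C_1 → C_0 sends each edge [p,q] (with p < q) to q − p.
As a 5×10 matrix over Z this has rank 4, with invariant factors (1,1,1,1).

∂_2: C_2 → C_1 acts by ∂[p,q,r] = [q,r] − [p,r] + [p,q]. For instance
  ∂bce = ce − be + bc,
  ∂abc = bc − ac + ab.
This gives a 10×10 integer matrix of rank 6; reducing to Smith normal form yields diagonal entries (1,1,1,1,1,1).

The boundary map ∂_3: C_3 → C_2 sends each 3-simplex σ to the alternating sum Σ_i (−1)^i (σ with its i-th vertex removed). For instance
  ∂abde = bde − ade + abe − abd,
  ∂bcde = cde − bde + bce − bcd.
The 10×5 boundary matrix has rank 4 and Smith normal form diag(1,1,1,1).

Reading off H_k = ker ∂_k / im ∂_{k+1}:

  H_0: rank C_0 − rank ∂_1 = 5 − 4 = 1, and the invariant factors of ∂_1 are all 1, so H_0 ≅ Z.
  H_1: rank ker ∂_1 − rank ∂_2 = (10 − 4) − 6 = 0, and the invariant factors of ∂_2 are all 1, so H_1 ≅ 0.
  H_2: rank ker ∂_2 − rank ∂_3 = (10 − 6) − 4 = 0, and the invariant factors of ∂_3 are all 1, so H_2 ≅ 0.
  H_3: rank ker ∂_3 − rank ∂_4 = (5 − 4) − 0 = 1, and there is no ∂_4, so H_3 ≅ Z.

As a check, the Euler characteristic is 5 − 10 + 10 − 5 = 0, which agrees with 1 − 0 + 0 − 1 = 0.
(K is a triangulation of the 3-sphere S^3.)

Hence the Betti numbers are b_0 = 1, b_1 = 0, b_2 = 0, b_3 = 1.

b_0 = 1, b_1 = 0, b_2 = 0, b_3 = 1.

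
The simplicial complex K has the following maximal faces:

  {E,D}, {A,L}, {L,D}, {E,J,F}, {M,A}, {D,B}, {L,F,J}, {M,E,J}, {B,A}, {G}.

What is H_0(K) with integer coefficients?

H_0 = Z^2.

Order the vertices as A < B < D < E < F < G < J < L < M. Listing each simplex with vertices in this order, K has dimension 2 with simplices:

  0-simplices (9): A, B, D, E, F, G, J, L, M
  1-simplices (13): AB, AL, AM, BD, DE, DL, EF, EJ, EM, FJ, FL, JL, JM
  2-simplices (3): EFJ, EJM, FJL

giving chain groups C_0 ≅ Z^9, C_1 ≅ Z^13, C_2 ≅ Z^3.

Boundary ∂_1: C_1 → C_0 maps an edge to its endpoints' difference, ∂[p,q] = q − p. For instance
  ∂AM = M − A.
This gives a 9×13 integer matrix of rank 7; reducing to Smith normal form yields diagonal entries (1,1,1,1,1,1,1).

∂_2: C_2 → C_1 acts by ∂[p,q,r] = [q,r] − [p,r] + [p,q]. For instance
  ∂FJL = JL − FL + FJ,
  ∂EFJ = FJ − EJ + EF.
As a 13×3 matrix over Z this has rank 3, with invariant factors (1,1,1).

Computing H_k = (kernel of ∂_k) / (image of ∂_{k+1}):

  H_0: rank C_0 − rank ∂_1 = 9 − 7 = 2, and the invariant factors of ∂_1 are all 1, so H_0 = Z^2.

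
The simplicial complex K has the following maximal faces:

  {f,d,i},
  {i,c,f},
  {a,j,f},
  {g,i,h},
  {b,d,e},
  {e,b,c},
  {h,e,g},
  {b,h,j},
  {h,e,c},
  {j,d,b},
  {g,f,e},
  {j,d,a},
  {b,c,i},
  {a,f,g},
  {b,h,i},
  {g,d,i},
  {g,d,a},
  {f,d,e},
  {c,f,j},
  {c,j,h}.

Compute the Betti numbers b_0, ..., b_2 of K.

b_0 = 1, b_1 = 1, b_2 = 0.

K has 10 vertices, 30 edges, 20 triangles.
rank ∂_0 = 0, rank ∂_1 = 9 ⇒ b_0 = 10 − 0 − 9 = 1; all invariant factors of ∂_1 are 1 so no torsion. So H_0 = Z.
rank ∂_1 = 9, rank ∂_2 = 20 ⇒ b_1 = 30 − 9 − 20 = 1; ∂_2 has invariant factor(s) [2] giving torsion. So H_1 = Z ⊕ Z/2.
rank ∂_2 = 20, rank ∂_3 = 0 ⇒ b_2 = 20 − 20 − 0 = 0. So H_2 = 0.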